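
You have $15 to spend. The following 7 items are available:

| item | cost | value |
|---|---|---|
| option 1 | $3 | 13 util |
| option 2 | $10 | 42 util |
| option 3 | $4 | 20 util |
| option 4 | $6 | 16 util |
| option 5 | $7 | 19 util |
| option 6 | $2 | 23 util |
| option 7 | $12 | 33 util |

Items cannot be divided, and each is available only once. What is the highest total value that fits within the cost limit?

78 util

This is a 0/1 knapsack; check combinations near the capacity.
- option 1+option 2+option 6: cost 3+10+2=15, value 13+42+23=78
- option 1+option 3+option 4+option 6: cost 3+4+6+2=15, value 13+20+16+23=72
- option 2+option 6: cost 10+2=12, value 42+23=65
Best: 78 util.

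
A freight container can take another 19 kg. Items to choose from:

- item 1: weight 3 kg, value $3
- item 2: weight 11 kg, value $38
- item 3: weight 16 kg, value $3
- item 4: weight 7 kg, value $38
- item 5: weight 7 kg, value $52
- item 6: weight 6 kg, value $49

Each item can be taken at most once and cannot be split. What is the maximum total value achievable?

$104

Check high-value combinations within 19 kg:
- item 1+item 5+item 6: weight 3+7+6=16, value 3+52+49=104
- item 5+item 6: weight 7+6=13, value 52+49=101
- item 1+item 4+item 5: weight 3+7+7=17, value 3+38+52=93
Best: $104.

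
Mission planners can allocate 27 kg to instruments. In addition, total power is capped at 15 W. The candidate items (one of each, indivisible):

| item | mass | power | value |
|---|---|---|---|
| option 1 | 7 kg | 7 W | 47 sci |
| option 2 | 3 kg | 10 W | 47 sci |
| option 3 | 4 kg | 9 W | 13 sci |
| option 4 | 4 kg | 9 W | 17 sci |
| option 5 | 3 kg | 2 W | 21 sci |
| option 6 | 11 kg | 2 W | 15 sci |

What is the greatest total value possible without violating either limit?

Feasible sets respecting both limits:
- option 1+option 5+option 6: mass 21, power 11, value 83
- option 2+option 5+option 6: mass 17, power 14, value 83
- option 1+option 5: mass 10, power 9, value 68
- option 2+option 5: mass 6, power 12, value 68
Best: 83 sci.

83 sci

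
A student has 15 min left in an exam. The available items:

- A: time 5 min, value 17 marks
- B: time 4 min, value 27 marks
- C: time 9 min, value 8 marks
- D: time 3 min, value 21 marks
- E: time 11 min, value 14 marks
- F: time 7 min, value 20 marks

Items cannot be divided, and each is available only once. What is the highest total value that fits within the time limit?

68 marks

Check high-value combinations within 15 min:
- B+D+F: time 4+3+7=14, value 27+21+20=68
- A+B+D: time 5+4+3=12, value 17+27+21=65
- A+D+F: time 5+3+7=15, value 17+21+20=58
- B+D: time 4+3=7, value 27+21=48
- B+F: time 4+7=11, value 27+20=47
Best: 68 marks.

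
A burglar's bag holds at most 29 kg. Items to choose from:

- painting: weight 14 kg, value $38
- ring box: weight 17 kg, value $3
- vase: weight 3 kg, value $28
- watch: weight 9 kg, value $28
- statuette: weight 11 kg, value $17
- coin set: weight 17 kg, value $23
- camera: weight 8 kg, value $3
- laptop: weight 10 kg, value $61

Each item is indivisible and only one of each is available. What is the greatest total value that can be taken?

$127

Check high-value combinations within 29 kg:
- painting+vase+laptop: weight 14+3+10=27, value 38+28+61=127
- vase+watch+laptop: weight 3+9+10=22, value 28+28+61=117
- vase+statuette+laptop: weight 3+11+10=24, value 28+17+61=106
- painting+laptop: weight 14+10=24, value 38+61=99
Best: $127.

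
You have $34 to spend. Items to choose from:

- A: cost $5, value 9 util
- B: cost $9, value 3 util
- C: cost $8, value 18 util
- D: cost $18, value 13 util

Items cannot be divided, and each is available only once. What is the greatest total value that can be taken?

Check high-value combinations within $34:
- A+C+D: cost 5+8+18=31, value 9+18+13=40
- C+D: cost 8+18=26, value 18+13=31
- A+B+C: cost 5+9+8=22, value 9+3+18=30
- A+C: cost 5+8=13, value 9+18=27
- A+B+D: cost 5+9+18=32, value 9+3+13=25
Best: 40 util.

40 util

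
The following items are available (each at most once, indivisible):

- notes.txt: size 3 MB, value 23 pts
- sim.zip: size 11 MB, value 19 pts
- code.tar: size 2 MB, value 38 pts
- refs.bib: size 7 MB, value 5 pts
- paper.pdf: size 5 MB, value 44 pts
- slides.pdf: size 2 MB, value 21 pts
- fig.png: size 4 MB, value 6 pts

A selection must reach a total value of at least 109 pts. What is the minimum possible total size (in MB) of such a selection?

12

Subsets with value ≥ 109, sorted by total size:
- notes.txt+code.tar+paper.pdf+slides.pdf: size 12, value 126
- code.tar+paper.pdf+slides.pdf+fig.png: size 13, value 109
- notes.txt+code.tar+paper.pdf+fig.png: size 14, value 111
- notes.txt+code.tar+paper.pdf+slides.pdf+fig.png: size 16, value 132
Minimum size: 12 MB.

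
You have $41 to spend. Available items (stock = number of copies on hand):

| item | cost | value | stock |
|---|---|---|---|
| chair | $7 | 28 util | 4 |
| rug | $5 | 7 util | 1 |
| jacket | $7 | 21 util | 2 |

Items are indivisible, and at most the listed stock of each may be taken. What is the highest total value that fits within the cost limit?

Top feasible selections:
- 4×chair + 1×rug + 1×jacket: cost 40, value 140
- 4×chair + 1×jacket: cost 35, value 133
- 3×chair + 1×rug + 2×jacket: cost 40, value 133
Best: 140 util.

140 util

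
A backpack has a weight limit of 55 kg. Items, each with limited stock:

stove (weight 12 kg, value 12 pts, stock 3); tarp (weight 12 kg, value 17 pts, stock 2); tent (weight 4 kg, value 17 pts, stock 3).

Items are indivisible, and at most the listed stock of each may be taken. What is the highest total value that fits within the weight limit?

Best selections within weight 55 and stock limits:
- 1×stove + 2×tarp + 3×tent: weight 48, value 97
- 2×stove + 1×tarp + 3×tent: weight 48, value 92
- 3×stove + 3×tent: weight 48, value 87
- 2×tarp + 3×tent: weight 36, value 85
Best: 97 pts.

97 pts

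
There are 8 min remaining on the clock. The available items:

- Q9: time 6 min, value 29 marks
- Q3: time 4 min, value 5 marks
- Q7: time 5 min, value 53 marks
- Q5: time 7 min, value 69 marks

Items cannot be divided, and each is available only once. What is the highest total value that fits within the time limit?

69 marks

Check high-value combinations within 8 min:
- Q5: time 7, value 69
- Q7: time 5, value 53
- Q9: time 6, value 29
- Q3: time 4, value 5
Best: 69 marks.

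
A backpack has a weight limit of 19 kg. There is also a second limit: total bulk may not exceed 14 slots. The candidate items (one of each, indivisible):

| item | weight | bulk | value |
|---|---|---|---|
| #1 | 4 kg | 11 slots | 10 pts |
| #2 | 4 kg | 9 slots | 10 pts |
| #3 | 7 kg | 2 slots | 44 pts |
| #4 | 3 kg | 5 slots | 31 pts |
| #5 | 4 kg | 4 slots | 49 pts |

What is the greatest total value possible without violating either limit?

Feasible sets respecting both limits:
- #3+#4+#5: weight 14, bulk 11, value 124
- #3+#5: weight 11, bulk 6, value 93
- #4+#5: weight 7, bulk 9, value 80
- #3+#4: weight 10, bulk 7, value 75
Best: 124 pts.

124 pts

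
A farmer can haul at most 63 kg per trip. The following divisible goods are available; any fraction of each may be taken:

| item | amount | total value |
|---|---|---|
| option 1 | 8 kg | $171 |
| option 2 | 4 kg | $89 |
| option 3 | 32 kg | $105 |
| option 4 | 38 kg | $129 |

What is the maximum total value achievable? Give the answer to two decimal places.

Take in order of value per unit:
- option 2 (89/4 per unit): all 4 → value 89, running total 89.00
- option 1 (171/8 per unit): all 8 → value 171, running total 260.00
- option 4 (129/38 per unit): all 38 → value 129, running total 389.00
- option 3 (105/32 per unit): 13 of 32 → value 13×105/32 = 42.6563, running total 431.66
Total 431.66.

431.66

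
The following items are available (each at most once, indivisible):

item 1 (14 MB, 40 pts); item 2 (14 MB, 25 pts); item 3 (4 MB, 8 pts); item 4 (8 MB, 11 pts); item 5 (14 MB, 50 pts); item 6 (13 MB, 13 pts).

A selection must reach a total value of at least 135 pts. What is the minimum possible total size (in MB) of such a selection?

Subsets with value ≥ 135, sorted by total size:
- item 1+item 2+item 3+item 5+item 6: size 59, value 136
- item 1+item 2+item 4+item 5+item 6: size 63, value 139
- item 1+item 2+item 3+item 4+item 5+item 6: size 67, value 147
Minimum size: 59 MB.

59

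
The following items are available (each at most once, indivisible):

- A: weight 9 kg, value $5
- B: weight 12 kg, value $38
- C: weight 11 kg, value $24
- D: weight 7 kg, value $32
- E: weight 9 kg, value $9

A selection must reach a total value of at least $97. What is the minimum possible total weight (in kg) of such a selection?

Subsets with value ≥ 97, sorted by total weight:
- B+C+D+E: weight 39, value 103
- A+B+C+D: weight 39, value 99
Minimum weight: 39 kg.

39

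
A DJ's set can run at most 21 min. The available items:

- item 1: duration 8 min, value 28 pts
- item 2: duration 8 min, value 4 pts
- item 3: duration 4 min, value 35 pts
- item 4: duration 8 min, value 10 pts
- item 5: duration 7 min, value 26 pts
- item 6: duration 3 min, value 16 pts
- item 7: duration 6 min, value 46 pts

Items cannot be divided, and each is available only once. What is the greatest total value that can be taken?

125 pts

This is a 0/1 knapsack; check combinations near the capacity.
- item 1+item 3+item 6+item 7: duration 8+4+3+6=21, value 28+35+16+46=125
- item 3+item 5+item 6+item 7: duration 4+7+3+6=20, value 35+26+16+46=123
- item 1+item 3+item 7: duration 8+4+6=18, value 28+35+46=109
- item 3+item 5+item 7: duration 4+7+6=17, value 35+26+46=107
Best: 125 pts.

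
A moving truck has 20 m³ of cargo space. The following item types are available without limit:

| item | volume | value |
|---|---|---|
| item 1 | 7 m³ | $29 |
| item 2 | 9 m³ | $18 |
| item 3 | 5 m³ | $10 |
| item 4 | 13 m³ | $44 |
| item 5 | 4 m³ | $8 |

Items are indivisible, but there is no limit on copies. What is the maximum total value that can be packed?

$73

Best value-per-unit is item 1 at 29/7; filling with it alone gives 2×29 = 58.
Optimal mix: 1×item 1 + 1×item 4 → volume 20, value 73.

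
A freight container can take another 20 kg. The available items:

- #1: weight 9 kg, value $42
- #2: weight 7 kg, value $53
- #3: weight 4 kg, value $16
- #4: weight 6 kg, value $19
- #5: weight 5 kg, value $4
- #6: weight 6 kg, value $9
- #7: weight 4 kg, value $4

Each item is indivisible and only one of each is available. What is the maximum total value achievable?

This is a 0/1 knapsack; check combinations near the capacity.
- #1+#2+#3: weight 9+7+4=20, value 42+53+16=111
- #1+#2+#7: weight 9+7+4=20, value 42+53+4=99
- #1+#2: weight 9+7=16, value 42+53=95
- #2+#3+#4: weight 7+4+6=17, value 53+16+19=88
Best: $111.

$111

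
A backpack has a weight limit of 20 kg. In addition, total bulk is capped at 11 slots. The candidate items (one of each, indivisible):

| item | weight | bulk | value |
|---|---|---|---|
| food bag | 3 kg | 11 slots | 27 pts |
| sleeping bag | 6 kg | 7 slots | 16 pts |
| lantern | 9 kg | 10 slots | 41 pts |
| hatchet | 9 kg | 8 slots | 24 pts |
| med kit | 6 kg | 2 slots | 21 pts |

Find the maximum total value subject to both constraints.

45 pts

Feasible sets respecting both limits:
- hatchet+med kit: weight 15, bulk 10, value 45
- lantern: weight 9, bulk 10, value 41
- sleeping bag+med kit: weight 12, bulk 9, value 37
- food bag: weight 3, bulk 11, value 27
Best: 45 pts.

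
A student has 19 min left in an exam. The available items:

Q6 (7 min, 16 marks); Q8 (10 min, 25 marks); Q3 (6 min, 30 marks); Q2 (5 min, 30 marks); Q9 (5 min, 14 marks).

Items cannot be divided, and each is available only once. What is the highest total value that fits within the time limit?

76 marks

Check high-value combinations within 19 min:
- Q6+Q3+Q2: time 7+6+5=18, value 16+30+30=76
- Q3+Q2+Q9: time 6+5+5=16, value 30+30+14=74
- Q3+Q2: time 6+5=11, value 30+30=60
- Q6+Q2+Q9: time 7+5+5=17, value 16+30+14=60
Best: 76 marks.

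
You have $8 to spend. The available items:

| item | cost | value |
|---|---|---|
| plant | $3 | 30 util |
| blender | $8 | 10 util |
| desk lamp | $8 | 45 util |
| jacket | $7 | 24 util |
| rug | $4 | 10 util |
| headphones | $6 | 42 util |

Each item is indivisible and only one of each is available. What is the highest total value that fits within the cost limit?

Check high-value combinations within $8:
- desk lamp: cost 8, value 45
- headphones: cost 6, value 42
- plant+rug: cost 3+4=7, value 30+10=40
Best: 45 util.

45 util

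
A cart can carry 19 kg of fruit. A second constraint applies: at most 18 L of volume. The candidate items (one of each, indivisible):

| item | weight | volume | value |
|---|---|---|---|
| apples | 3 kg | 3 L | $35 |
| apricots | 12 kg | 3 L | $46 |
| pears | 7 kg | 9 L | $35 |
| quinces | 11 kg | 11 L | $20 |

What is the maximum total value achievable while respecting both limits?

$81

Feasible sets respecting both limits:
- apples+apricots: weight 15, volume 6, value 81
- apricots+pears: weight 19, volume 12, value 81
- apples+pears: weight 10, volume 12, value 70
- apples+quinces: weight 14, volume 14, value 55
Best: $81.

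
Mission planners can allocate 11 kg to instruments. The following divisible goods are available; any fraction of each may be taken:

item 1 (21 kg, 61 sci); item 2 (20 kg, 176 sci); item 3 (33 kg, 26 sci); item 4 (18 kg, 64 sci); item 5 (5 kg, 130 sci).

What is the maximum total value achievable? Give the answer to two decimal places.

Take in order of value per unit:
- item 5 (130/5 per unit): all 5 → value 130, running total 130.00
- item 2 (176/20 per unit): 6 of 20 → value 6×176/20 = 52.8000, running total 182.80
Total 182.80.

182.80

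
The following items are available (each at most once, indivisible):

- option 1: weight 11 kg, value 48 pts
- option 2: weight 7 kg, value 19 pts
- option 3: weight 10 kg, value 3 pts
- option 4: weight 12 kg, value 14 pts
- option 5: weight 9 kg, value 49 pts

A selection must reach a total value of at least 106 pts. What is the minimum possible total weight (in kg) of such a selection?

27

Subsets with value ≥ 106, sorted by total weight:
- option 1+option 2+option 5: weight 27, value 116
- option 1+option 4+option 5: weight 32, value 111
Minimum weight: 27 kg.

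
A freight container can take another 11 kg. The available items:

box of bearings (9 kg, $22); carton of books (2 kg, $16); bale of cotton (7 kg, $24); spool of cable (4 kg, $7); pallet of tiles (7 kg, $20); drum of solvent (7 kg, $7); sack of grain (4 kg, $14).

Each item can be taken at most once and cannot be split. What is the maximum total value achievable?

$40

This is a 0/1 knapsack; check combinations near the capacity.
- carton of books+bale of cotton: weight 2+7=9, value 16+24=40
- box of bearings+carton of books: weight 9+2=11, value 22+16=38
- bale of cotton+sack of grain: weight 7+4=11, value 24+14=38
- carton of books+spool of cable+sack of grain: weight 2+4+4=10, value 16+7+14=37
Best: $40.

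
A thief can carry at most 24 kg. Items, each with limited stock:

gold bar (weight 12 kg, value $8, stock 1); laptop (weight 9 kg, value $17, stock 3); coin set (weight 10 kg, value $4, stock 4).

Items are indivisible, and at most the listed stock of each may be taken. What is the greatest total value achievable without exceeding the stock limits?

$34

Top feasible selections:
- 2×laptop: weight 18, value 34
- 1×gold bar + 1×laptop: weight 21, value 25
Best: $34.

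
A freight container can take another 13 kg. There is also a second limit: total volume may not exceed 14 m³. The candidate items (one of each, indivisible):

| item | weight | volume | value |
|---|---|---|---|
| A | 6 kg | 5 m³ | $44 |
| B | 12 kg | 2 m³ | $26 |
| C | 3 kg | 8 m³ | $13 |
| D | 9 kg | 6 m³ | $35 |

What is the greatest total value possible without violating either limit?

Feasible sets respecting both limits:
- A+C: weight 9, volume 13, value 57
- C+D: weight 12, volume 14, value 48
- A: weight 6, volume 5, value 44
- D: weight 9, volume 6, value 35
Best: $57.

$57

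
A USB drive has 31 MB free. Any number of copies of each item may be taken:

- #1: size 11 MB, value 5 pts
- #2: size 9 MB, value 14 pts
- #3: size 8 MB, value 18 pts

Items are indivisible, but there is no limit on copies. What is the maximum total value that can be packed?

Best value-per-unit is #3 at 18/8, and filling with it alone uses size 3×8=24. No mix of the others beats 3×18 = 54.

54 pts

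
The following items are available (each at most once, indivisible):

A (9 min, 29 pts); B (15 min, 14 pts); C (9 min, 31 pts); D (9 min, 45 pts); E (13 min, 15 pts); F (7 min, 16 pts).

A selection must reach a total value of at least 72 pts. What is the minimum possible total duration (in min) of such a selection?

18

Subsets with value ≥ 72, sorted by total duration:
- C+D: duration 18, value 76
- A+D: duration 18, value 74
- C+D+F: duration 25, value 92
- A+D+F: duration 25, value 90
Minimum duration: 18 min.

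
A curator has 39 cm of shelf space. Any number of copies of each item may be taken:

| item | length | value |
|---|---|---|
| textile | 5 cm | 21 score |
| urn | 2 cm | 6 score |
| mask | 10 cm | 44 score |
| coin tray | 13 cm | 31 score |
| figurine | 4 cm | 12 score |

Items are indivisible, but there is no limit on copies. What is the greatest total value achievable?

Best value-per-unit is mask at 44/10; filling with it alone gives 3×44 = 132.
Optimal mix: 1×textile + 2×urn + 3×mask → length 39, value 165.

165 score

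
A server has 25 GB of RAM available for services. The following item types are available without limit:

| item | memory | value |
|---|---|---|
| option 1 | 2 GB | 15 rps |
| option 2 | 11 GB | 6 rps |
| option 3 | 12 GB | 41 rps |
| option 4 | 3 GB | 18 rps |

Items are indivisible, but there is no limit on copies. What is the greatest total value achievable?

183 rps

Best value-per-unit is option 1 at 15/2; filling with it alone gives 12×15 = 180.
Optimal mix: 11×option 1 + 1×option 4 → memory 25, value 183.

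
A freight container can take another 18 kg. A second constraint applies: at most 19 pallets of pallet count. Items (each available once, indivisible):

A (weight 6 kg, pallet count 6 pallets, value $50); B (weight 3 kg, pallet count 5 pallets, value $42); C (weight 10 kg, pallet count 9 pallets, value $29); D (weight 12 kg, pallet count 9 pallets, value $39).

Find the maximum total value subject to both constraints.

Feasible sets respecting both limits:
- A+B: weight 9, pallet count 11, value 92
- A+D: weight 18, pallet count 15, value 89
- B+D: weight 15, pallet count 14, value 81
- A+C: weight 16, pallet count 15, value 79
Best: $92.

$92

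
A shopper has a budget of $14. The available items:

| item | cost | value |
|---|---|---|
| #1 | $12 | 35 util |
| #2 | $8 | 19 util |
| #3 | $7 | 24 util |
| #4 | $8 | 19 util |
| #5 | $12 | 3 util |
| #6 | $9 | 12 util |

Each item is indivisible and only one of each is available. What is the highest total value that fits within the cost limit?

This is a 0/1 knapsack; check combinations near the capacity.
- #1: cost 12, value 35
- #3: cost 7, value 24
- #2: cost 8, value 19
- #4: cost 8, value 19
Best: 35 util.

35 util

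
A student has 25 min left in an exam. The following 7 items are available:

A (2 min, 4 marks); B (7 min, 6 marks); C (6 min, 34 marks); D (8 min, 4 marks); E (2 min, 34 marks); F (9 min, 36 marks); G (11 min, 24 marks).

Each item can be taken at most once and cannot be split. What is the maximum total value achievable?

Check high-value combinations within 25 min:
- B+C+E+F: time 7+6+2+9=24, value 6+34+34+36=110
- A+C+E+F: time 2+6+2+9=19, value 4+34+34+36=108
- C+D+E+F: time 6+8+2+9=25, value 34+4+34+36=108
Best: 110 marks.

110 marks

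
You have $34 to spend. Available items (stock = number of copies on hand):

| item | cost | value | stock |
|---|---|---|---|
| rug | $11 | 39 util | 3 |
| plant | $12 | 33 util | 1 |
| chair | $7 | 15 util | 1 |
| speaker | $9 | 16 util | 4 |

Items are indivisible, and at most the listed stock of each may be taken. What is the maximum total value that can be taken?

Best selections within cost 34 and stock limits:
- 3×rug: cost 33, value 117
- 2×rug + 1×plant: cost 34, value 111
- 2×rug + 1×speaker: cost 31, value 94
Best: 117 util.

117 util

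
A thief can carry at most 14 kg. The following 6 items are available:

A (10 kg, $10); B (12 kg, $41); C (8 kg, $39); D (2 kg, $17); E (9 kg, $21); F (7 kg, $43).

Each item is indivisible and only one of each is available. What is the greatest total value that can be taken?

This is a 0/1 knapsack; check combinations near the capacity.
- D+F: weight 2+7=9, value 17+43=60
- B+D: weight 12+2=14, value 41+17=58
- C+D: weight 8+2=10, value 39+17=56
- F: weight 7, value 43
- B: weight 12, value 41
Best: $60.

$60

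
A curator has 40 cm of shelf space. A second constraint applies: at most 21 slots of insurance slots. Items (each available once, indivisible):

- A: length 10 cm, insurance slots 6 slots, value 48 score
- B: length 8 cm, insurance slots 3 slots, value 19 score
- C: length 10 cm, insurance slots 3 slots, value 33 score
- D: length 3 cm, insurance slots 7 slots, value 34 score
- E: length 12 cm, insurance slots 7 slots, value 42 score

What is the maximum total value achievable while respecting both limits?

142 score

Feasible sets respecting both limits:
- A+B+C+E: length 40, insurance slots 19, value 142
- A+B+C+D: length 31, insurance slots 19, value 134
- B+C+D+E: length 33, insurance slots 20, value 128
Best: 142 score.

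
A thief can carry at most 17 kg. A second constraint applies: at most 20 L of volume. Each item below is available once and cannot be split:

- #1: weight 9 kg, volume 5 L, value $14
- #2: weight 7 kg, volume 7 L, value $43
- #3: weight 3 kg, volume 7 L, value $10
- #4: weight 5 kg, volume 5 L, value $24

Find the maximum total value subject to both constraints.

$77

Feasible sets respecting both limits:
- #2+#3+#4: weight 15, volume 19, value 77
- #2+#4: weight 12, volume 12, value 67
- #1+#2: weight 16, volume 12, value 57
Best: $77.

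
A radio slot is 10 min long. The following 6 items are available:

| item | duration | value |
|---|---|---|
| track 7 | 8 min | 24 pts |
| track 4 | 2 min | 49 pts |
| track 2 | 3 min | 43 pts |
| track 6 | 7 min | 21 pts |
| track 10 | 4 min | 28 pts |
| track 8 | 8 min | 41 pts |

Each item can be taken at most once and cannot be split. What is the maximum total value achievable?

120 pts

This is a 0/1 knapsack; check combinations near the capacity.
- track 4+track 2+track 10: duration 2+3+4=9, value 49+43+28=120
- track 4+track 2: duration 2+3=5, value 49+43=92
- track 4+track 8: duration 2+8=10, value 49+41=90
Best: 120 pts.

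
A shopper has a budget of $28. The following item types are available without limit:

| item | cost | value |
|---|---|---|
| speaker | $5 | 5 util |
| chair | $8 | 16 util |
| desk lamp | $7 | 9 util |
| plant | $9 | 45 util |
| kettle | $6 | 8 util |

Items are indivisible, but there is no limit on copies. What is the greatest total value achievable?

Best value-per-unit is plant at 45/9, and filling with it alone uses cost 3×9=27. No mix of the others beats 3×45 = 135.

135 util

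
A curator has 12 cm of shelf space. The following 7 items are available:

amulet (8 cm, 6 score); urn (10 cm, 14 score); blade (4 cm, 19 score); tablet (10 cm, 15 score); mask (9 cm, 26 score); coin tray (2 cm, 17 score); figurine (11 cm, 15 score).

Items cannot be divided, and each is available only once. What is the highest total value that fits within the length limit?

43 score

Check high-value combinations within 12 cm:
- mask+coin tray: length 9+2=11, value 26+17=43
- blade+coin tray: length 4+2=6, value 19+17=36
- tablet+coin tray: length 10+2=12, value 15+17=32
Best: 43 score.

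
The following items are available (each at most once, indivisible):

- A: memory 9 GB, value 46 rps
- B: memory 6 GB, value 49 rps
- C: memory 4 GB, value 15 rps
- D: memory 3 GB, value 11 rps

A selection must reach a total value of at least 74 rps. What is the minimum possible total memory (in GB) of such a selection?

Subsets with value ≥ 74, sorted by total memory:
- B+C+D: memory 13, value 75
- A+B: memory 15, value 95
- A+B+D: memory 18, value 106
Minimum memory: 13 GB.

13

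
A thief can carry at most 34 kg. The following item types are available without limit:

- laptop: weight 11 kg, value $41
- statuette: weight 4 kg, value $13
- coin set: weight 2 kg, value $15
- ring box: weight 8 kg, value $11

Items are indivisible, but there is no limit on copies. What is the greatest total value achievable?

Best value-per-unit is coin set at 15/2, and filling with it alone uses weight 17×2=34. No mix of the others beats 17×15 = 255.

$255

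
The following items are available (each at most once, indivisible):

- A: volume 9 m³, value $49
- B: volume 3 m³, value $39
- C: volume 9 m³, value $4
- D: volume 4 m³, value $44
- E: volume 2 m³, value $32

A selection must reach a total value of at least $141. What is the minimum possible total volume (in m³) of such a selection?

18

Subsets with value ≥ 141, sorted by total volume:
- A+B+D+E: volume 18, value 164
- A+B+C+D+E: volume 27, value 168
Minimum volume: 18 m³.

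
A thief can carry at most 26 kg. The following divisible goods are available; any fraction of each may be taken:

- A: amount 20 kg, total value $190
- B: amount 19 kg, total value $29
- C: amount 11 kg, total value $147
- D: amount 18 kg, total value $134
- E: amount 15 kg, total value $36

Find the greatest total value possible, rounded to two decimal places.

289.50

Take in order of value per unit:
- C (147/11 per unit): all 11 → value 147, running total 147.00
- A (190/20 per unit): 15 of 20 → value 15×190/20 = 142.5000, running total 289.50
Total 289.50.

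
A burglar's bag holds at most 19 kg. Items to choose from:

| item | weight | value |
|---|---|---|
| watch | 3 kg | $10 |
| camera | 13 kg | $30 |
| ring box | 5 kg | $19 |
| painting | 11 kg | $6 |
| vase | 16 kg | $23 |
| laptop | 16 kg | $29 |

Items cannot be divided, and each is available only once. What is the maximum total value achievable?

Check high-value combinations within 19 kg:
- camera+ring box: weight 13+5=18, value 30+19=49
- watch+camera: weight 3+13=16, value 10+30=40
- watch+laptop: weight 3+16=19, value 10+29=39
- watch+ring box+painting: weight 3+5+11=19, value 10+19+6=35
Best: $49.

$49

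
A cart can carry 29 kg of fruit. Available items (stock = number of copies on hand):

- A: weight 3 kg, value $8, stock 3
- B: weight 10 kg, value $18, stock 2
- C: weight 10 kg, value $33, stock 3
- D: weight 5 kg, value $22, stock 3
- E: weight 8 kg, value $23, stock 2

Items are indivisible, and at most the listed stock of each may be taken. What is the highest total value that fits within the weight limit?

$107

Best selections within weight 29 and stock limits:
- 1×A + 1×C + 3×D: weight 28, value 107
- 2×A + 3×D + 1×E: weight 29, value 105
Best: $107.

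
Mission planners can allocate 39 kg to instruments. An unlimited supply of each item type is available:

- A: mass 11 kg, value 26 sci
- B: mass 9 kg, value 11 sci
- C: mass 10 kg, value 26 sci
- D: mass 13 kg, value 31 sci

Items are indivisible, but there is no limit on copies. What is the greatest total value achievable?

Best value-per-unit is C at 26/10; filling with it alone gives 3×26 = 78.
Optimal mix: 3×D → mass 39, value 93.

93 sci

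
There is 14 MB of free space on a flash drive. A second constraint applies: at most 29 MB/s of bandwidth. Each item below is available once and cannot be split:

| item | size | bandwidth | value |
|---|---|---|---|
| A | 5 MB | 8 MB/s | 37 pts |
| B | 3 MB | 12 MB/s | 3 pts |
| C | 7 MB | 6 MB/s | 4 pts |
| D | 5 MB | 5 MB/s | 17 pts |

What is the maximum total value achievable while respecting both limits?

57 pts

Feasible sets respecting both limits:
- A+B+D: size 13, bandwidth 25, value 57
- A+D: size 10, bandwidth 13, value 54
- A+C: size 12, bandwidth 14, value 41
- A+B: size 8, bandwidth 20, value 40
Best: 57 pts.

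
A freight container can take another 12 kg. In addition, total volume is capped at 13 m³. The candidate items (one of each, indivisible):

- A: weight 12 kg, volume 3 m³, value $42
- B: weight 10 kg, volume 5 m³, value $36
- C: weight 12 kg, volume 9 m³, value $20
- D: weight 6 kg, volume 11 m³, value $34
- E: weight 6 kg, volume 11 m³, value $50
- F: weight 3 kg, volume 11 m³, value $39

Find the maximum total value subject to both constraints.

Feasible sets respecting both limits:
- E: weight 6, volume 11, value 50
- A: weight 12, volume 3, value 42
- F: weight 3, volume 11, value 39
- B: weight 10, volume 5, value 36
Best: $50.

$50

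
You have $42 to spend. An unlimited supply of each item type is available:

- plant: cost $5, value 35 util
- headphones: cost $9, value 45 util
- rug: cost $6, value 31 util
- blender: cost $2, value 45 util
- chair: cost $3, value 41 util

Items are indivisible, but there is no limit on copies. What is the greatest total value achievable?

Best value-per-unit is blender at 45/2, and filling with it alone uses cost 21×2=42. No mix of the others beats 21×45 = 945.

945 util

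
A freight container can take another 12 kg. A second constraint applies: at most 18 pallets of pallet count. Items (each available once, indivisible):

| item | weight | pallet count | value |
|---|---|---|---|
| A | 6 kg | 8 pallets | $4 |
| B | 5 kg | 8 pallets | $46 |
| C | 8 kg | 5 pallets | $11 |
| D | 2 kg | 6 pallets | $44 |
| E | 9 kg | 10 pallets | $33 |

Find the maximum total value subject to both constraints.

Feasible sets respecting both limits:
- B+D: weight 7, pallet count 14, value 90
- D+E: weight 11, pallet count 16, value 77
- C+D: weight 10, pallet count 11, value 55
Best: $90.

$90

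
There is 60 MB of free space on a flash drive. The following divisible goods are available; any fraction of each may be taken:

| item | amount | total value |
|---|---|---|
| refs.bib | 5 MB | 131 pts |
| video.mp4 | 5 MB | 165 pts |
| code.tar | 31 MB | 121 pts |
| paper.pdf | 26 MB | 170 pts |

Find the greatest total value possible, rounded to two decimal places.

559.68

Take in order of value per unit:
- video.mp4 (165/5 per unit): all 5 → value 165, running total 165.00
- refs.bib (131/5 per unit): all 5 → value 131, running total 296.00
- paper.pdf (170/26 per unit): all 26 → value 170, running total 466.00
- code.tar (121/31 per unit): 24 of 31 → value 24×121/31 = 93.6774, running total 559.68
Total 559.68.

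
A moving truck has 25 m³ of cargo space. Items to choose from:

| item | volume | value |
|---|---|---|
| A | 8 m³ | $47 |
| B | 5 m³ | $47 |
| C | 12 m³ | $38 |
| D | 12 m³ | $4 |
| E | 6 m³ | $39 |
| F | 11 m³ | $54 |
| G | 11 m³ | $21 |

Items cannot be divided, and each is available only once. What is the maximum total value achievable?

$148

This is a 0/1 knapsack; check combinations near the capacity.
- A+B+F: volume 8+5+11=24, value 47+47+54=148
- B+E+F: volume 5+6+11=22, value 47+39+54=140
- A+E+F: volume 8+6+11=25, value 47+39+54=140
- A+B+E: volume 8+5+6=19, value 47+47+39=133
Best: $148.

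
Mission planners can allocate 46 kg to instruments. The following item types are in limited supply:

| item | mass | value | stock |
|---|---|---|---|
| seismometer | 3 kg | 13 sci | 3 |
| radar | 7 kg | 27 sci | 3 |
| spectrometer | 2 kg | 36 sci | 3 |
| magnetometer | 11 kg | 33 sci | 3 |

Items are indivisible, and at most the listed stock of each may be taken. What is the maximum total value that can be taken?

Best selections within mass 46 and stock limits:
- 2×seismometer + 3×radar + 3×spectrometer + 1×magnetometer: mass 44, value 248
- 1×seismometer + 2×radar + 3×spectrometer + 2×magnetometer: mass 45, value 241
- 3×seismometer + 1×radar + 3×spectrometer + 2×magnetometer: mass 44, value 240
- 1×seismometer + 3×radar + 3×spectrometer + 1×magnetometer: mass 41, value 235
Best: 248 sci.

248 sci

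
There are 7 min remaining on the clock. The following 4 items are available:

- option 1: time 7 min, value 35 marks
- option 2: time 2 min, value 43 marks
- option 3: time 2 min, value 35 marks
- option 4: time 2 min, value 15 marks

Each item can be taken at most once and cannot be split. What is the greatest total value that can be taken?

93 marks

This is a 0/1 knapsack; check combinations near the capacity.
- option 2+option 3+option 4: time 2+2+2=6, value 43+35+15=93
- option 2+option 3: time 2+2=4, value 43+35=78
- option 2+option 4: time 2+2=4, value 43+15=58
- option 3+option 4: time 2+2=4, value 35+15=50
- option 2: time 2, value 43
Best: 93 marks.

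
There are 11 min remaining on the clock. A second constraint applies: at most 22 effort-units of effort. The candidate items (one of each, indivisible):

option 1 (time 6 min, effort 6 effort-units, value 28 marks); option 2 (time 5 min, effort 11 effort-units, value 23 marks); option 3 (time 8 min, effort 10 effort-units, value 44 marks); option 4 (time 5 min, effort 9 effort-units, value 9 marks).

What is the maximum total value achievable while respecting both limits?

Feasible sets respecting both limits:
- option 1+option 2: time 11, effort 17, value 51
- option 3: time 8, effort 10, value 44
- option 1+option 4: time 11, effort 15, value 37
Best: 51 marks.

51 marks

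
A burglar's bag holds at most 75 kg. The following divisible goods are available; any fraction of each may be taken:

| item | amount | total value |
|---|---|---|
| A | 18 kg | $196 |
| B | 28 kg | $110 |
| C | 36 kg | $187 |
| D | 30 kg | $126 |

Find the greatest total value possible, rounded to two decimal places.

471.20

Take in order of value per unit:
- A (196/18 per unit): all 18 → value 196, running total 196.00
- C (187/36 per unit): all 36 → value 187, running total 383.00
- D (126/30 per unit): 21 of 30 → value 21×126/30 = 88.2000, running total 471.20
Total 471.20.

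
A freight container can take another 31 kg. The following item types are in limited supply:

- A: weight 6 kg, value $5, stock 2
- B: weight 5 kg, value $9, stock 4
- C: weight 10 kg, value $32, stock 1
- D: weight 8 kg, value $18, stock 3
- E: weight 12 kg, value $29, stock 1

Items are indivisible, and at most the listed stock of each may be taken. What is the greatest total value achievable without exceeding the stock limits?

$79

Best selections within weight 31 and stock limits:
- 1×C + 1×D + 1×E: weight 30, value 79
- 1×B + 1×C + 2×D: weight 31, value 77
- 1×B + 1×C + 1×E: weight 27, value 70
Best: $79.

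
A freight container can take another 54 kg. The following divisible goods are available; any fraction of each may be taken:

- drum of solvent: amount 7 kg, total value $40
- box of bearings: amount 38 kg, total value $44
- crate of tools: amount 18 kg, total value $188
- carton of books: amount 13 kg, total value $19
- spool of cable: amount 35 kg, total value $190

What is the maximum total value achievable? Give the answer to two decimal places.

385.43

Take in order of value per unit:
- crate of tools (188/18 per unit): all 18 → value 188, running total 188.00
- drum of solvent (40/7 per unit): all 7 → value 40, running total 228.00
- spool of cable (190/35 per unit): 29 of 35 → value 29×190/35 = 157.4286, running total 385.43
Total 385.43.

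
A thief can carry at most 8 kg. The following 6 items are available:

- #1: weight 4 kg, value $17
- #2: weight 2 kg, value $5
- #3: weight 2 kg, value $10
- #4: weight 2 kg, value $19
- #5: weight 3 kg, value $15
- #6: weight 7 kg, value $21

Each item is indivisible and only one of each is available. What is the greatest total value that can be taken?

Check high-value combinations within 8 kg:
- #1+#3+#4: weight 4+2+2=8, value 17+10+19=46
- #3+#4+#5: weight 2+2+3=7, value 10+19+15=44
- #1+#2+#4: weight 4+2+2=8, value 17+5+19=41
Best: $46.

$46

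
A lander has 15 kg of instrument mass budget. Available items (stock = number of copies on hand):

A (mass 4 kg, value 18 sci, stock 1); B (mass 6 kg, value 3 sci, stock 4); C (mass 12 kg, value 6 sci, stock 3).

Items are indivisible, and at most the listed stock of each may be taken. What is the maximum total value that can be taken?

Best selections within mass 15 and stock limits:
- 1×A + 1×B: mass 10, value 21
- 1×A: mass 4, value 18
- 1×C: mass 12, value 6
- 2×B: mass 12, value 6
Best: 21 sci.

21 sci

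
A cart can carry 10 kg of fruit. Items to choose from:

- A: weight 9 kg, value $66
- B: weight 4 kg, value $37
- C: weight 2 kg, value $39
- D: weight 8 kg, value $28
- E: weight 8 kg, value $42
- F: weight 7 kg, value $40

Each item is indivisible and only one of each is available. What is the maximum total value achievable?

This is a 0/1 knapsack; check combinations near the capacity.
- C+E: weight 2+8=10, value 39+42=81
- C+F: weight 2+7=9, value 39+40=79
- B+C: weight 4+2=6, value 37+39=76
Best: $81.

$81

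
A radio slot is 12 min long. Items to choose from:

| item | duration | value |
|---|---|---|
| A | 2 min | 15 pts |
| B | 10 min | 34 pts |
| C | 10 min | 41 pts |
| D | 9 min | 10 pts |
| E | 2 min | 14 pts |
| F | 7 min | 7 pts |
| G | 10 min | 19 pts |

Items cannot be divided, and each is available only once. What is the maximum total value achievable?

Check high-value combinations within 12 min:
- A+C: duration 2+10=12, value 15+41=56
- C+E: duration 10+2=12, value 41+14=55
- A+B: duration 2+10=12, value 15+34=49
Best: 56 pts.

56 pts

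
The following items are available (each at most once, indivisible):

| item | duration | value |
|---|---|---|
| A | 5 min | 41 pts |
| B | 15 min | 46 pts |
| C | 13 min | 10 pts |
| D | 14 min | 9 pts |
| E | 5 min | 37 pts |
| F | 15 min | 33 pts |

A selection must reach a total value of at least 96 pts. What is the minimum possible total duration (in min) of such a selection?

25

Subsets with value ≥ 96, sorted by total duration:
- A+B+E: duration 25, value 124
- A+E+F: duration 25, value 111
- A+B+C: duration 33, value 97
Minimum duration: 25 min.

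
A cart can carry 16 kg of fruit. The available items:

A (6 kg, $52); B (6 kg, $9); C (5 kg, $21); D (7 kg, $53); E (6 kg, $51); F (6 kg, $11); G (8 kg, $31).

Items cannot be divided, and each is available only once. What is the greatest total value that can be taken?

Check high-value combinations within 16 kg:
- A+D: weight 6+7=13, value 52+53=105
- D+E: weight 7+6=13, value 53+51=104
- A+E: weight 6+6=12, value 52+51=103
- D+G: weight 7+8=15, value 53+31=84
- A+G: weight 6+8=14, value 52+31=83
Best: $105.

$105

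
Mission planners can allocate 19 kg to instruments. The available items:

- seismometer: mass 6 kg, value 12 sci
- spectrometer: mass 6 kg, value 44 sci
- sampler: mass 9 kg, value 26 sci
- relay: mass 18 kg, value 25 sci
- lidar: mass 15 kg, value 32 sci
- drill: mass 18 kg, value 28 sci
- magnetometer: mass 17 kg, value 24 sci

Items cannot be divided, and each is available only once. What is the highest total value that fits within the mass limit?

Check high-value combinations within 19 kg:
- spectrometer+sampler: mass 6+9=15, value 44+26=70
- seismometer+spectrometer: mass 6+6=12, value 12+44=56
- spectrometer: mass 6, value 44
- seismometer+sampler: mass 6+9=15, value 12+26=38
- lidar: mass 15, value 32
Best: 70 sci.

70 sci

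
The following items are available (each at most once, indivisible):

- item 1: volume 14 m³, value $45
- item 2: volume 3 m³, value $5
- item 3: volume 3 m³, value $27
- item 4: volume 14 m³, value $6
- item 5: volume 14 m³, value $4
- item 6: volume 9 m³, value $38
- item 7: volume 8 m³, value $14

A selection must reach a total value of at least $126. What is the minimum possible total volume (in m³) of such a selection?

37

Subsets with value ≥ 126, sorted by total volume:
- item 1+item 2+item 3+item 6+item 7: volume 37, value 129
- item 1+item 3+item 4+item 6+item 7: volume 48, value 130
- item 1+item 3+item 5+item 6+item 7: volume 48, value 128
Minimum volume: 37 m³.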